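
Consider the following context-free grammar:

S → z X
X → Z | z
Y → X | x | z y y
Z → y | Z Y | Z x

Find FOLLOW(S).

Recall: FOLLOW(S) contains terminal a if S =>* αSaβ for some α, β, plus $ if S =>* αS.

We compute FOLLOW(S) using the standard algorithm.
FOLLOW(S) starts with {$}.
FIRST(S) = {z}
FIRST(X) = {y, z}
FIRST(Y) = {x, y, z}
FIRST(Z) = {y}
FOLLOW(S) = {$}
FOLLOW(X) = {$, x, y, z}
FOLLOW(Y) = {$, x, y, z}
FOLLOW(Z) = {$, x, y, z}
Therefore, FOLLOW(S) = {$}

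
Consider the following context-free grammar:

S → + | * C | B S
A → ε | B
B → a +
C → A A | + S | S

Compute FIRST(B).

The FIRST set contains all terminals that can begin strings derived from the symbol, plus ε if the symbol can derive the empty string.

We compute FIRST(B) using the standard algorithm.
FIRST(A) = {a, ε}
FIRST(B) = {a}
FIRST(C) = {*, +, a, ε}
FIRST(S) = {*, +, a}
Therefore, FIRST(B) = {a}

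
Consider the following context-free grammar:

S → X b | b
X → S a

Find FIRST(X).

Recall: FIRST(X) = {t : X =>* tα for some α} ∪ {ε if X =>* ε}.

We compute FIRST(X) using the standard algorithm.
FIRST(S) = {b}
FIRST(X) = {b}
Therefore, FIRST(X) = {b}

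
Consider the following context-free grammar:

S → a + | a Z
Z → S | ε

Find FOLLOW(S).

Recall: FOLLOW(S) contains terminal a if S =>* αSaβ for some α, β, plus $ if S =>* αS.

We compute FOLLOW(S) using the standard algorithm.
FOLLOW(S) starts with {$}.
FIRST(S) = {a}
FIRST(Z) = {a, ε}
FOLLOW(S) = {$}
FOLLOW(Z) = {$}
Therefore, FOLLOW(S) = {$}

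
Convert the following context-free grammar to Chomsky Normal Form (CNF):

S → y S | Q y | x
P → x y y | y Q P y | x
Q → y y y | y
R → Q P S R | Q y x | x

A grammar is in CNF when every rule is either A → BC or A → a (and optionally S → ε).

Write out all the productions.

TY → y; S → x; TX → x; P → x; Q → y; R → x; S → TY S; S → Q TY; P → TX X0; X0 → TY TY; P → TY X1; X1 → Q X2; X2 → P TY; Q → TY X3; X3 → TY TY; R → Q X4; X4 → P X5; X5 → S R; R → Q X6; X6 → TY TX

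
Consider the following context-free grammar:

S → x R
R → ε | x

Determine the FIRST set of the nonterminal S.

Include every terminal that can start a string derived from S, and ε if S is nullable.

We compute FIRST(S) using the standard algorithm.
FIRST(R) = {x, ε}
FIRST(S) = {x}
Therefore, FIRST(S) = {x}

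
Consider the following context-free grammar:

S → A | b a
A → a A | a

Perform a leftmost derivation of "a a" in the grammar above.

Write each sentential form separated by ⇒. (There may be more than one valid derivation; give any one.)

S ⇒ A ⇒ a A ⇒ a a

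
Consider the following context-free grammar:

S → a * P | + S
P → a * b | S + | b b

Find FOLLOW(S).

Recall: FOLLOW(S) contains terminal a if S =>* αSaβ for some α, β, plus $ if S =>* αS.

We compute FOLLOW(S) using the standard algorithm.
FOLLOW(S) starts with {$}.
FIRST(P) = {+, a, b}
FIRST(S) = {+, a}
FOLLOW(P) = {$, +}
FOLLOW(S) = {$, +}
Therefore, FOLLOW(S) = {$, +}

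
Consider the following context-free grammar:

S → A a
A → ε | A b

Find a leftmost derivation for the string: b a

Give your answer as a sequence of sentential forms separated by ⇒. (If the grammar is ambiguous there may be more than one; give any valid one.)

S ⇒ A a ⇒ A b a ⇒ b a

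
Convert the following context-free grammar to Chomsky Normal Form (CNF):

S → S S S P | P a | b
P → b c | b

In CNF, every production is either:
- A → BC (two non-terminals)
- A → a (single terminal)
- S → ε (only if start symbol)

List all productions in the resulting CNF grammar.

TA → a; S → b; TB → b; TC → c; P → b; S → S X0; X0 → S X1; X1 → S P; S → P TA; P → TB TC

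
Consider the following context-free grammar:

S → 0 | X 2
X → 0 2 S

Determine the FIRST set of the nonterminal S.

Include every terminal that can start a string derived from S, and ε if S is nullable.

We compute FIRST(S) using the standard algorithm.
FIRST(S) = {0}
FIRST(X) = {0}
Therefore, FIRST(S) = {0}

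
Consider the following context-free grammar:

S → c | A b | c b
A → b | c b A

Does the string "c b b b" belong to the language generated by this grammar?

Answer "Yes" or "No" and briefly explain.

Yes - a valid derivation exists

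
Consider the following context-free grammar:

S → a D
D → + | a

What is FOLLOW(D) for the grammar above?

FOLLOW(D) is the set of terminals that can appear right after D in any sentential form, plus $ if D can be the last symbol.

We compute FOLLOW(D) using the standard algorithm.
FOLLOW(S) starts with {$}.
FIRST(D) = {+, a}
FIRST(S) = {a}
FOLLOW(D) = {$}
FOLLOW(S) = {$}
Therefore, FOLLOW(D) = {$}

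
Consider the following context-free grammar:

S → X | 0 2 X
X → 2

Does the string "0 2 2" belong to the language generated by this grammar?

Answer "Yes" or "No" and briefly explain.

Yes - a valid derivation exists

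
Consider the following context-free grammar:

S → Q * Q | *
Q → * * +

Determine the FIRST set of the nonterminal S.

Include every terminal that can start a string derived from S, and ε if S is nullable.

We compute FIRST(S) using the standard algorithm.
FIRST(Q) = {*}
FIRST(S) = {*}
Therefore, FIRST(S) = {*}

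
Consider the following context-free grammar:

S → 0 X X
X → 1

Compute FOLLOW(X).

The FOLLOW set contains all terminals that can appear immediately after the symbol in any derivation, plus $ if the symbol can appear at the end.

We compute FOLLOW(X) using the standard algorithm.
FOLLOW(S) starts with {$}.
FIRST(S) = {0}
FIRST(X) = {1}
FOLLOW(S) = {$}
FOLLOW(X) = {$, 1}
Therefore, FOLLOW(X) = {$, 1}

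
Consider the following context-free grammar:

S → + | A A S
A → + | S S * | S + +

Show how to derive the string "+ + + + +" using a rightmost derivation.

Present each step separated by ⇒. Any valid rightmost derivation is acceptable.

S ⇒ A A S ⇒ A A + ⇒ A + + ⇒ S + + + + ⇒ + + + + +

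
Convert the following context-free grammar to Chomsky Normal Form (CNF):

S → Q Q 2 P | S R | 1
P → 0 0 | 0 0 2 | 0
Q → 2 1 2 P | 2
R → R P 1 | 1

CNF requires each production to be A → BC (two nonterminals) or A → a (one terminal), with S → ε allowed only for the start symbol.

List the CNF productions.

T2 → 2; S → 1; T0 → 0; P → 0; T1 → 1; Q → 2; R → 1; S → Q X0; X0 → Q X1; X1 → T2 P; S → S R; P → T0 T0; P → T0 X2; X2 → T0 T2; Q → T2 X3; X3 → T1 X4; X4 → T2 P; R → R X5; X5 → P T1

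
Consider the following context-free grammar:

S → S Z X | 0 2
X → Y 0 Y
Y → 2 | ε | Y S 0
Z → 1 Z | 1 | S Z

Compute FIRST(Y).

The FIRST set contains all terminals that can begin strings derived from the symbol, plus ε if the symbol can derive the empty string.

We compute FIRST(Y) using the standard algorithm.
FIRST(S) = {0}
FIRST(X) = {0, 2}
FIRST(Y) = {0, 2, ε}
FIRST(Z) = {0, 1}
Therefore, FIRST(Y) = {0, 2, ε}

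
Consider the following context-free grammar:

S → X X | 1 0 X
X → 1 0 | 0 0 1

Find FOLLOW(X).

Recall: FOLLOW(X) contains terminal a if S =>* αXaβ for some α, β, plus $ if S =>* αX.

We compute FOLLOW(X) using the standard algorithm.
FOLLOW(S) starts with {$}.
FIRST(S) = {0, 1}
FIRST(X) = {0, 1}
FOLLOW(S) = {$}
FOLLOW(X) = {$, 0, 1}
Therefore, FOLLOW(X) = {$, 0, 1}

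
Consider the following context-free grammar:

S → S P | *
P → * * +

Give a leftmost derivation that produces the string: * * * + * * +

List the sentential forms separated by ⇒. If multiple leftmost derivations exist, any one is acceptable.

S ⇒ S P ⇒ S P P ⇒ * P P ⇒ * * * + P ⇒ * * * + * * +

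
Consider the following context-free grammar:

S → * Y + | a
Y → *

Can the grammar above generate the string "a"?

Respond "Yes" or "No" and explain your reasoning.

Yes - a valid derivation exists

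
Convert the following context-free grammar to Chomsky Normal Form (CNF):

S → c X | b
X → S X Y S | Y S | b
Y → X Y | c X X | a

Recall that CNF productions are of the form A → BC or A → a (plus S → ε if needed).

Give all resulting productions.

TC → c; S → b; X → b; Y → a; S → TC X; X → S X0; X0 → X X1; X1 → Y S; X → Y S; Y → X Y; Y → TC X2; X2 → X X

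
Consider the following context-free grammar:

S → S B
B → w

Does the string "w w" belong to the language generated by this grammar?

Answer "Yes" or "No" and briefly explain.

No - no valid derivation exists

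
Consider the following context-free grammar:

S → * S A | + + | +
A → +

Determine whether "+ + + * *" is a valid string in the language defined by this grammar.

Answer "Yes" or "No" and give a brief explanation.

No - no valid derivation exists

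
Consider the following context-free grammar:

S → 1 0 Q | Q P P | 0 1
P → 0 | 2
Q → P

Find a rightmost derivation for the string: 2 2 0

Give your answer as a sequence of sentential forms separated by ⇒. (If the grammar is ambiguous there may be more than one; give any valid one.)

S ⇒ Q P P ⇒ Q P 0 ⇒ Q 2 0 ⇒ P 2 0 ⇒ 2 2 0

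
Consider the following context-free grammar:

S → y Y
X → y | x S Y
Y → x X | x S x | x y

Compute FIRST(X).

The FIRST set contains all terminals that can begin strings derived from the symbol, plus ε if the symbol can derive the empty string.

We compute FIRST(X) using the standard algorithm.
FIRST(S) = {y}
FIRST(X) = {x, y}
FIRST(Y) = {x}
Therefore, FIRST(X) = {x, y}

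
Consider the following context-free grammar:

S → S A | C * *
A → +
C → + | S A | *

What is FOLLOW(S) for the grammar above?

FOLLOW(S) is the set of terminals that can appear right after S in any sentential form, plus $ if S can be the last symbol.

We compute FOLLOW(S) using the standard algorithm.
FOLLOW(S) starts with {$}.
FIRST(A) = {+}
FIRST(C) = {*, +}
FIRST(S) = {*, +}
FOLLOW(A) = {$, *, +}
FOLLOW(C) = {*}
FOLLOW(S) = {$, +}
Therefore, FOLLOW(S) = {$, +}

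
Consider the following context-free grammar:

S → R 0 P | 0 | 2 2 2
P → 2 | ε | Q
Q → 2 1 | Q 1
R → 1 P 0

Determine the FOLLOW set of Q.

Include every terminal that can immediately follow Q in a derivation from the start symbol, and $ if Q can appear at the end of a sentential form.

We compute FOLLOW(Q) using the standard algorithm.
FOLLOW(S) starts with {$}.
FIRST(P) = {2, ε}
FIRST(Q) = {2}
FIRST(R) = {1}
FIRST(S) = {0, 1, 2}
FOLLOW(P) = {$, 0}
FOLLOW(Q) = {$, 0, 1}
FOLLOW(R) = {0}
FOLLOW(S) = {$}
Therefore, FOLLOW(Q) = {$, 0, 1}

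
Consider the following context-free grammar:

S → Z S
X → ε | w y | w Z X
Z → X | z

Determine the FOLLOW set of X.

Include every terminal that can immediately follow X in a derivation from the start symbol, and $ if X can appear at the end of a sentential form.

We compute FOLLOW(X) using the standard algorithm.
FOLLOW(S) starts with {$}.
FIRST(S) = {w, z}
FIRST(X) = {w, ε}
FIRST(Z) = {w, z, ε}
FOLLOW(S) = {$}
FOLLOW(X) = {w, z}
FOLLOW(Z) = {w, z}
Therefore, FOLLOW(X) = {w, z}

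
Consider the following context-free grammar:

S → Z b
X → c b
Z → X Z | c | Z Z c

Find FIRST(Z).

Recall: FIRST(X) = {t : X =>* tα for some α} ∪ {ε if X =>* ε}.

We compute FIRST(Z) using the standard algorithm.
FIRST(S) = {c}
FIRST(X) = {c}
FIRST(Z) = {c}
Therefore, FIRST(Z) = {c}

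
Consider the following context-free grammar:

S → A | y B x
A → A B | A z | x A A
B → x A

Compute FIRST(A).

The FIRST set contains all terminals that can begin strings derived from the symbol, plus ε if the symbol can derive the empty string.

We compute FIRST(A) using the standard algorithm.
FIRST(A) = {x}
FIRST(B) = {x}
FIRST(S) = {x, y}
Therefore, FIRST(A) = {x}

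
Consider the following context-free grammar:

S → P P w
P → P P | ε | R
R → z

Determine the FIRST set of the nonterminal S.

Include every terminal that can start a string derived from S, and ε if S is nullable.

We compute FIRST(S) using the standard algorithm.
FIRST(P) = {z, ε}
FIRST(R) = {z}
FIRST(S) = {w, z}
Therefore, FIRST(S) = {w, z}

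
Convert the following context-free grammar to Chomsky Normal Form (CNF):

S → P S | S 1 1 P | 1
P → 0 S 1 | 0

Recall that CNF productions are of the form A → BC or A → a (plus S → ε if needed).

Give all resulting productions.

T1 → 1; S → 1; T0 → 0; P → 0; S → P S; S → S X0; X0 → T1 X1; X1 → T1 P; P → T0 X2; X2 → S T1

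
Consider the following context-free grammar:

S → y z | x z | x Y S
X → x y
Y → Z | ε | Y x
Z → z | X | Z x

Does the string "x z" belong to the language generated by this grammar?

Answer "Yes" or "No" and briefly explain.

Yes - a valid derivation exists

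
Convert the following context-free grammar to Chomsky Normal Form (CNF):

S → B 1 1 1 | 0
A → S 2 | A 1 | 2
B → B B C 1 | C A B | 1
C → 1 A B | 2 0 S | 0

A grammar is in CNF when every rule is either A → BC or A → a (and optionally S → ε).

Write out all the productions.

T1 → 1; S → 0; T2 → 2; A → 2; B → 1; T0 → 0; C → 0; S → B X0; X0 → T1 X1; X1 → T1 T1; A → S T2; A → A T1; B → B X2; X2 → B X3; X3 → C T1; B → C X4; X4 → A B; C → T1 X5; X5 → A B; C → T2 X6; X6 → T0 S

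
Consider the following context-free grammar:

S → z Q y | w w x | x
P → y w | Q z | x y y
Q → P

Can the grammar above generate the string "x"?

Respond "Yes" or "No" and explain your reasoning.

Yes - a valid derivation exists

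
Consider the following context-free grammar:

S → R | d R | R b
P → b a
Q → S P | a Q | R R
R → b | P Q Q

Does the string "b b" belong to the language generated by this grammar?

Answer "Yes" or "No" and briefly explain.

Yes - a valid derivation exists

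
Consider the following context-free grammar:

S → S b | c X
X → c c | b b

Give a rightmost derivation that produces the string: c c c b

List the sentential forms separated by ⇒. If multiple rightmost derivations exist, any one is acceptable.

S ⇒ S b ⇒ c X b ⇒ c c c b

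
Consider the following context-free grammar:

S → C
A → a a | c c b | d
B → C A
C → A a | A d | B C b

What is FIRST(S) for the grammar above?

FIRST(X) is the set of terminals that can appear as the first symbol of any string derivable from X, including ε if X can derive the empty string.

We compute FIRST(S) using the standard algorithm.
FIRST(A) = {a, c, d}
FIRST(B) = {a, c, d}
FIRST(C) = {a, c, d}
FIRST(S) = {a, c, d}
Therefore, FIRST(S) = {a, c, d}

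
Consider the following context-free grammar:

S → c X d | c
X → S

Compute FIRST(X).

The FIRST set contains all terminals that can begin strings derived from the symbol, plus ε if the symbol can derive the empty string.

We compute FIRST(X) using the standard algorithm.
FIRST(S) = {c}
FIRST(X) = {c}
Therefore, FIRST(X) = {c}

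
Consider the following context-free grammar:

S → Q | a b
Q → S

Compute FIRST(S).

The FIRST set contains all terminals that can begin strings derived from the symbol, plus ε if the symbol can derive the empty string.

We compute FIRST(S) using the standard algorithm.
FIRST(Q) = {a}
FIRST(S) = {a}
Therefore, FIRST(S) = {a}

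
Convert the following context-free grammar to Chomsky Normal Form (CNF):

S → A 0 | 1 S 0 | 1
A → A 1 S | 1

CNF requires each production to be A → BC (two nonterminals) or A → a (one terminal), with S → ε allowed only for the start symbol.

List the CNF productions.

T0 → 0; T1 → 1; S → 1; A → 1; S → A T0; S → T1 X0; X0 → S T0; A → A X1; X1 → T1 S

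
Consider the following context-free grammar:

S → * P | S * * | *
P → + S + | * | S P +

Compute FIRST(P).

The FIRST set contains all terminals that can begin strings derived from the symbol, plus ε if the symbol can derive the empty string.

We compute FIRST(P) using the standard algorithm.
FIRST(P) = {*, +}
FIRST(S) = {*}
Therefore, FIRST(P) = {*, +}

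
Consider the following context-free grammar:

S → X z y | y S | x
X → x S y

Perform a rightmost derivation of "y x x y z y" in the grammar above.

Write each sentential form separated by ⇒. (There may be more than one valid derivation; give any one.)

S ⇒ y S ⇒ y X z y ⇒ y x S y z y ⇒ y x x y z y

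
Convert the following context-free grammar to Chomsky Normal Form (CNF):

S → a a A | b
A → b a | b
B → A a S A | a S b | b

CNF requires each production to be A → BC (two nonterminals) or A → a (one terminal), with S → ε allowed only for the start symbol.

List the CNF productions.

TA → a; S → b; TB → b; A → b; B → b; S → TA X0; X0 → TA A; A → TB TA; B → A X1; X1 → TA X2; X2 → S A; B → TA X3; X3 → S TB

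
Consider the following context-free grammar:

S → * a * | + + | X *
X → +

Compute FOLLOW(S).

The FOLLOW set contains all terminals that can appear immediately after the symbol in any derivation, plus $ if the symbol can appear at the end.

We compute FOLLOW(S) using the standard algorithm.
FOLLOW(S) starts with {$}.
FIRST(S) = {*, +}
FIRST(X) = {+}
FOLLOW(S) = {$}
FOLLOW(X) = {*}
Therefore, FOLLOW(S) = {$}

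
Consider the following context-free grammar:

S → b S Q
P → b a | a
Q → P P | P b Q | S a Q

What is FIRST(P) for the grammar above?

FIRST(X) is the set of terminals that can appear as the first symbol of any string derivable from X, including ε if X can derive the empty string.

We compute FIRST(P) using the standard algorithm.
FIRST(P) = {a, b}
FIRST(Q) = {a, b}
FIRST(S) = {b}
Therefore, FIRST(P) = {a, b}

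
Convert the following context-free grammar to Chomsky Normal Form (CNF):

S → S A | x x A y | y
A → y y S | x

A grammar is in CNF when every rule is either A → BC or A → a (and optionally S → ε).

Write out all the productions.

TX → x; TY → y; S → y; A → x; S → S A; S → TX X0; X0 → TX X1; X1 → A TY; A → TY X2; X2 → TY S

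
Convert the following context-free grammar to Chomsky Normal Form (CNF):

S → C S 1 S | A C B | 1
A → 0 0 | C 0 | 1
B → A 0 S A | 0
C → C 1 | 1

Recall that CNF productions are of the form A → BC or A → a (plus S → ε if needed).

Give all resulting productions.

T1 → 1; S → 1; T0 → 0; A → 1; B → 0; C → 1; S → C X0; X0 → S X1; X1 → T1 S; S → A X2; X2 → C B; A → T0 T0; A → C T0; B → A X3; X3 → T0 X4; X4 → S A; C → C T1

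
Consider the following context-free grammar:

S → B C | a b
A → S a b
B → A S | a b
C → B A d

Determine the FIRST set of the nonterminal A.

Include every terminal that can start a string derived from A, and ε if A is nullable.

We compute FIRST(A) using the standard algorithm.
FIRST(A) = {a}
FIRST(B) = {a}
FIRST(C) = {a}
FIRST(S) = {a}
Therefore, FIRST(A) = {a}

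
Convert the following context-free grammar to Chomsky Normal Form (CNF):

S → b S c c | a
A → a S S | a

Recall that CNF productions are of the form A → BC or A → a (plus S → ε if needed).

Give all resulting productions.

TB → b; TC → c; S → a; TA → a; A → a; S → TB X0; X0 → S X1; X1 → TC TC; A → TA X2; X2 → S S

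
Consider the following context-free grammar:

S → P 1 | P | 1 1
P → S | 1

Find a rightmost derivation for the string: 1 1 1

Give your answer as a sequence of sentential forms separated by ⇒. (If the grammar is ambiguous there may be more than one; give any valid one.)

S ⇒ P 1 ⇒ S 1 ⇒ 1 1 1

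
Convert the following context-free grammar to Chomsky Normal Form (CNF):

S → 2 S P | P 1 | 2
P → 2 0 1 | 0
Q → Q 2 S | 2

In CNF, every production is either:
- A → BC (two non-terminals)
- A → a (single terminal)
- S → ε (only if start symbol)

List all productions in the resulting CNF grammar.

T2 → 2; T1 → 1; S → 2; T0 → 0; P → 0; Q → 2; S → T2 X0; X0 → S P; S → P T1; P → T2 X1; X1 → T0 T1; Q → Q X2; X2 → T2 S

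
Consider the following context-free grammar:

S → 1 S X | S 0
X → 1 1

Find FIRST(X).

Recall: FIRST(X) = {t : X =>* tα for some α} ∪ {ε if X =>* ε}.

We compute FIRST(X) using the standard algorithm.
FIRST(S) = {1}
FIRST(X) = {1}
Therefore, FIRST(X) = {1}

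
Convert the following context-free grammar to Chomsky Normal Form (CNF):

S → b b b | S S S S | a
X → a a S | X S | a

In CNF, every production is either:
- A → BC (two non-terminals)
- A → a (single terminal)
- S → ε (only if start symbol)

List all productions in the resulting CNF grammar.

TB → b; S → a; TA → a; X → a; S → TB X0; X0 → TB TB; S → S X1; X1 → S X2; X2 → S S; X → TA X3; X3 → TA S; X → X S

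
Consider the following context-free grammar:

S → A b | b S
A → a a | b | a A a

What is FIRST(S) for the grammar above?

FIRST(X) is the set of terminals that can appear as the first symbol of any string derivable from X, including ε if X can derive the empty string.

We compute FIRST(S) using the standard algorithm.
FIRST(A) = {a, b}
FIRST(S) = {a, b}
Therefore, FIRST(S) = {a, b}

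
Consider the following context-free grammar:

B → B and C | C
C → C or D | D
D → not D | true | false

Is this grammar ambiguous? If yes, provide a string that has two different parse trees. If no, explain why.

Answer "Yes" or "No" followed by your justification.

No - the grammar is unambiguous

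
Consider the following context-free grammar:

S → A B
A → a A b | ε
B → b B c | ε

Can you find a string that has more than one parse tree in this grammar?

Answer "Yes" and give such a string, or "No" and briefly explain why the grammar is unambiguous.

No - the grammar is unambiguous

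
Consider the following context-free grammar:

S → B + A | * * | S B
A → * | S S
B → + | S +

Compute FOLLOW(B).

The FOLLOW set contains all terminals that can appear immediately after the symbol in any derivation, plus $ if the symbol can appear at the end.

We compute FOLLOW(B) using the standard algorithm.
FOLLOW(S) starts with {$}.
FIRST(A) = {*, +}
FIRST(B) = {*, +}
FIRST(S) = {*, +}
FOLLOW(A) = {$, *, +}
FOLLOW(B) = {$, *, +}
FOLLOW(S) = {$, *, +}
Therefore, FOLLOW(B) = {$, *, +}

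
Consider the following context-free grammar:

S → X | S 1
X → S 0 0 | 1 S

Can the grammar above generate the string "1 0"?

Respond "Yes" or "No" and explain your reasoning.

No - no valid derivation exists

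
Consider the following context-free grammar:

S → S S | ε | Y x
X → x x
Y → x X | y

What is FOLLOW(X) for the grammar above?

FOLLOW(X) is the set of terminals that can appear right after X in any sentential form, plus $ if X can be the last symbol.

We compute FOLLOW(X) using the standard algorithm.
FOLLOW(S) starts with {$}.
FIRST(S) = {x, y, ε}
FIRST(X) = {x}
FIRST(Y) = {x, y}
FOLLOW(S) = {$, x, y}
FOLLOW(X) = {x}
FOLLOW(Y) = {x}
Therefore, FOLLOW(X) = {x}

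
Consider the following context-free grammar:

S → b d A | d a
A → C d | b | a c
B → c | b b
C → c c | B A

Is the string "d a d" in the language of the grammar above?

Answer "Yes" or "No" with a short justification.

No - no valid derivation exists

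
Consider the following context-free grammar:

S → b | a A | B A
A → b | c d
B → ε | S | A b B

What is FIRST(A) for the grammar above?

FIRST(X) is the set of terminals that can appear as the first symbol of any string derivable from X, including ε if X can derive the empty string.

We compute FIRST(A) using the standard algorithm.
FIRST(A) = {b, c}
FIRST(B) = {a, b, c, ε}
FIRST(S) = {a, b, c}
Therefore, FIRST(A) = {b, c}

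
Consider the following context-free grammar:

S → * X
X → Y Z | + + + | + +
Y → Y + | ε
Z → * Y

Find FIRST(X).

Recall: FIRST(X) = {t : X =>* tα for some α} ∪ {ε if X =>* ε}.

We compute FIRST(X) using the standard algorithm.
FIRST(S) = {*}
FIRST(X) = {*, +}
FIRST(Y) = {+, ε}
FIRST(Z) = {*}
Therefore, FIRST(X) = {*, +}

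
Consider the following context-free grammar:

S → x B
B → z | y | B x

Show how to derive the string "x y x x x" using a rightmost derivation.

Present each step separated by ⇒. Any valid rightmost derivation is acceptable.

S ⇒ x B ⇒ x B x ⇒ x B x x ⇒ x B x x x ⇒ x y x x x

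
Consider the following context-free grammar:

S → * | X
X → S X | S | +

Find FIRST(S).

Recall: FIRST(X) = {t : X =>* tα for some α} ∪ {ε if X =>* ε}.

We compute FIRST(S) using the standard algorithm.
FIRST(S) = {*, +}
FIRST(X) = {*, +}
Therefore, FIRST(S) = {*, +}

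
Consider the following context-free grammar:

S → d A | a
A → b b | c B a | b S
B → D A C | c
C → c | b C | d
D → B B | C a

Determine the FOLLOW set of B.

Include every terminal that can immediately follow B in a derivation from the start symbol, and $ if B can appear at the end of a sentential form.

We compute FOLLOW(B) using the standard algorithm.
FOLLOW(S) starts with {$}.
FIRST(A) = {b, c}
FIRST(B) = {b, c, d}
FIRST(C) = {b, c, d}
FIRST(D) = {b, c, d}
FIRST(S) = {a, d}
FOLLOW(A) = {$, b, c, d}
FOLLOW(B) = {a, b, c, d}
FOLLOW(C) = {a, b, c, d}
FOLLOW(D) = {b, c}
FOLLOW(S) = {$, b, c, d}
Therefore, FOLLOW(B) = {a, b, c, d}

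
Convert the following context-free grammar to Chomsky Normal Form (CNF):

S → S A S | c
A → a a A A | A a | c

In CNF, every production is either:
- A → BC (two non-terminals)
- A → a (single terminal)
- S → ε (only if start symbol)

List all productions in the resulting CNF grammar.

S → c; TA → a; A → c; S → S X0; X0 → A S; A → TA X1; X1 → TA X2; X2 → A A; A → A TA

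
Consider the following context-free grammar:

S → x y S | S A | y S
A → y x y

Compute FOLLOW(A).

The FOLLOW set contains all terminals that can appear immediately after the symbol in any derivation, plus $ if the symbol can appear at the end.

We compute FOLLOW(A) using the standard algorithm.
FOLLOW(S) starts with {$}.
FIRST(A) = {y}
FIRST(S) = {x, y}
FOLLOW(A) = {$, y}
FOLLOW(S) = {$, y}
Therefore, FOLLOW(A) = {$, y}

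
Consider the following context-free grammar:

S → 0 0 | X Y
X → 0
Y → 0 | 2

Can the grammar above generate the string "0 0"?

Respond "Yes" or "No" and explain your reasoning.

Yes - a valid derivation exists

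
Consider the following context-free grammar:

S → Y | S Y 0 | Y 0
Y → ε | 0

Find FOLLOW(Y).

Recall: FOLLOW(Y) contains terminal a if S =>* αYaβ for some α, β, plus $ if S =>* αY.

We compute FOLLOW(Y) using the standard algorithm.
FOLLOW(S) starts with {$}.
FIRST(S) = {0, ε}
FIRST(Y) = {0, ε}
FOLLOW(S) = {$, 0}
FOLLOW(Y) = {$, 0}
Therefore, FOLLOW(Y) = {$, 0}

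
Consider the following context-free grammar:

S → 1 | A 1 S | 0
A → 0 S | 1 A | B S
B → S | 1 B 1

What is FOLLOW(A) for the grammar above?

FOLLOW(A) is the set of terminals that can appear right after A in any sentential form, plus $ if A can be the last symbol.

We compute FOLLOW(A) using the standard algorithm.
FOLLOW(S) starts with {$}.
FIRST(A) = {0, 1}
FIRST(B) = {0, 1}
FIRST(S) = {0, 1}
FOLLOW(A) = {1}
FOLLOW(B) = {0, 1}
FOLLOW(S) = {$, 0, 1}
Therefore, FOLLOW(A) = {1}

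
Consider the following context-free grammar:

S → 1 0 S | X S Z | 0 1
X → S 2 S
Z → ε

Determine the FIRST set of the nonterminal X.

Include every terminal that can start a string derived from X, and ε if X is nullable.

We compute FIRST(X) using the standard algorithm.
FIRST(S) = {0, 1}
FIRST(X) = {0, 1}
FIRST(Z) = {ε}
Therefore, FIRST(X) = {0, 1}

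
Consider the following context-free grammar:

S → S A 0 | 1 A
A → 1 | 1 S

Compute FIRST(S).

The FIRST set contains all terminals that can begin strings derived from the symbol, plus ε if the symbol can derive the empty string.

We compute FIRST(S) using the standard algorithm.
FIRST(A) = {1}
FIRST(S) = {1}
Therefore, FIRST(S) = {1}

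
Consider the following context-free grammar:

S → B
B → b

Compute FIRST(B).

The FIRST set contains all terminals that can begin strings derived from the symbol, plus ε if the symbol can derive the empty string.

We compute FIRST(B) using the standard algorithm.
FIRST(B) = {b}
FIRST(S) = {b}
Therefore, FIRST(B) = {b}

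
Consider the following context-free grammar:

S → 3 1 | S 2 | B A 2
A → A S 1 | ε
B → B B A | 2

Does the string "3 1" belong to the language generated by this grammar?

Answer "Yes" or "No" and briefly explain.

Yes - a valid derivation exists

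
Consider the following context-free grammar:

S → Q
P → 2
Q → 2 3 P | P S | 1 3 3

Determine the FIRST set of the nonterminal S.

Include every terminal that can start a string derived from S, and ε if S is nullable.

We compute FIRST(S) using the standard algorithm.
FIRST(P) = {2}
FIRST(Q) = {1, 2}
FIRST(S) = {1, 2}
Therefore, FIRST(S) = {1, 2}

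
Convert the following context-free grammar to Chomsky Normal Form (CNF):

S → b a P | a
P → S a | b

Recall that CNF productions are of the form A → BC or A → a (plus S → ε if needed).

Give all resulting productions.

TB → b; TA → a; S → a; P → b; S → TB X0; X0 → TA P; P → S TA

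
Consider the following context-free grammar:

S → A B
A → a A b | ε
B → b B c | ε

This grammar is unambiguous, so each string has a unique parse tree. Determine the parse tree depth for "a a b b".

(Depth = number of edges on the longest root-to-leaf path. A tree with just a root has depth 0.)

4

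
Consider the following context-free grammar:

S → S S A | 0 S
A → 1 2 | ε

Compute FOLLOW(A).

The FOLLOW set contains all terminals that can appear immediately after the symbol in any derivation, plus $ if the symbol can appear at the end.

We compute FOLLOW(A) using the standard algorithm.
FOLLOW(S) starts with {$}.
FIRST(A) = {1, ε}
FIRST(S) = {0}
FOLLOW(A) = {$, 0, 1}
FOLLOW(S) = {$, 0, 1}
Therefore, FOLLOW(A) = {$, 0, 1}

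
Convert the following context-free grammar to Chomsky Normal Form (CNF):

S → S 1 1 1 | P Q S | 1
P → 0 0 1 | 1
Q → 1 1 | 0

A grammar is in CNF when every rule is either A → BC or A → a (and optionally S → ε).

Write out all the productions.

T1 → 1; S → 1; T0 → 0; P → 1; Q → 0; S → S X0; X0 → T1 X1; X1 → T1 T1; S → P X2; X2 → Q S; P → T0 X3; X3 → T0 T1; Q → T1 T1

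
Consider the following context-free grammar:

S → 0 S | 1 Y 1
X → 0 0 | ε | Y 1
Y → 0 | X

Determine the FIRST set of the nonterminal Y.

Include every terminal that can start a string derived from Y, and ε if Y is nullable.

We compute FIRST(Y) using the standard algorithm.
FIRST(S) = {0, 1}
FIRST(X) = {0, 1, ε}
FIRST(Y) = {0, 1, ε}
Therefore, FIRST(Y) = {0, 1, ε}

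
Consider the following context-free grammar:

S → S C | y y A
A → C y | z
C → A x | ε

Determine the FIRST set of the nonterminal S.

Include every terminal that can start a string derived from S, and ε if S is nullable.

We compute FIRST(S) using the standard algorithm.
FIRST(A) = {y, z}
FIRST(C) = {y, z, ε}
FIRST(S) = {y}
Therefore, FIRST(S) = {y}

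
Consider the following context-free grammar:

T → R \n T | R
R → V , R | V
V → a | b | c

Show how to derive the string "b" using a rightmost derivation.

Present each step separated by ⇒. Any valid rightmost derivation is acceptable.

T ⇒ R ⇒ V ⇒ b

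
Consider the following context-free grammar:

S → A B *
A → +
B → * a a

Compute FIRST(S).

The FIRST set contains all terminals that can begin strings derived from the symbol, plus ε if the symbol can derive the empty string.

We compute FIRST(S) using the standard algorithm.
FIRST(A) = {+}
FIRST(B) = {*}
FIRST(S) = {+}
Therefore, FIRST(S) = {+}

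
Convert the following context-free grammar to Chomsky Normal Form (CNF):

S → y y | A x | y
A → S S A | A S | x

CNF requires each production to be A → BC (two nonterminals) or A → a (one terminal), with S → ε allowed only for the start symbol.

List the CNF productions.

TY → y; TX → x; S → y; A → x; S → TY TY; S → A TX; A → S X0; X0 → S A; A → A S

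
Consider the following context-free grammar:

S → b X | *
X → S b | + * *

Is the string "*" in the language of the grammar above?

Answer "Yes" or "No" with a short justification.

Yes - a valid derivation exists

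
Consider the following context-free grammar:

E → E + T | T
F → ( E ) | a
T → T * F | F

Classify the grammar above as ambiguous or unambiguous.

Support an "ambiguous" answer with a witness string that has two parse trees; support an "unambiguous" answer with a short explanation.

Unambiguous - every string in the language has a unique parse tree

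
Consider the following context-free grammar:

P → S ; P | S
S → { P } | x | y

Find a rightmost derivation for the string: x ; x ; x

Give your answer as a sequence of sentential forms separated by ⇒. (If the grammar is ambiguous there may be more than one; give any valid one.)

P ⇒ S ; P ⇒ S ; S ; P ⇒ S ; S ; S ⇒ S ; S ; x ⇒ S ; x ; x ⇒ x ; x ; x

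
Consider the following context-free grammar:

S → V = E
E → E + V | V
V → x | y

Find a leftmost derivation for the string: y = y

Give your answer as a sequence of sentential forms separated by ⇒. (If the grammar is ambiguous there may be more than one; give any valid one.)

S ⇒ V = E ⇒ y = E ⇒ y = V ⇒ y = y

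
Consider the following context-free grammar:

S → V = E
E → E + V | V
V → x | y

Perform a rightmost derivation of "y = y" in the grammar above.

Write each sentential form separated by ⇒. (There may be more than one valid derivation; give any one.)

S ⇒ V = E ⇒ V = V ⇒ V = y ⇒ y = y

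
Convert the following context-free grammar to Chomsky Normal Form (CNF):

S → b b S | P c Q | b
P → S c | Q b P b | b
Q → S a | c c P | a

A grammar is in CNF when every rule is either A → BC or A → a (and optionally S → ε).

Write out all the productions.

TB → b; TC → c; S → b; P → b; TA → a; Q → a; S → TB X0; X0 → TB S; S → P X1; X1 → TC Q; P → S TC; P → Q X2; X2 → TB X3; X3 → P TB; Q → S TA; Q → TC X4; X4 → TC P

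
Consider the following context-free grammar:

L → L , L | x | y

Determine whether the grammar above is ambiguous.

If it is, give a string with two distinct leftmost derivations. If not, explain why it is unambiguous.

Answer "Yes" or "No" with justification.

Yes - the string 'y , y , x , x , y , y' has two distinct leftmost derivations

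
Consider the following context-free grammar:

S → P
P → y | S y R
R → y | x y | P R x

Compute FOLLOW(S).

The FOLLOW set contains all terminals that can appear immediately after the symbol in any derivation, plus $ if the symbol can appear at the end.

We compute FOLLOW(S) using the standard algorithm.
FOLLOW(S) starts with {$}.
FIRST(P) = {y}
FIRST(R) = {x, y}
FIRST(S) = {y}
FOLLOW(P) = {$, x, y}
FOLLOW(R) = {$, x, y}
FOLLOW(S) = {$, y}
Therefore, FOLLOW(S) = {$, y}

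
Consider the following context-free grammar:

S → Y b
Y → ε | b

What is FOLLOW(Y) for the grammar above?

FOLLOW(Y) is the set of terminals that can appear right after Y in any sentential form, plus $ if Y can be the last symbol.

We compute FOLLOW(Y) using the standard algorithm.
FOLLOW(S) starts with {$}.
FIRST(S) = {b}
FIRST(Y) = {b, ε}
FOLLOW(S) = {$}
FOLLOW(Y) = {b}
Therefore, FOLLOW(Y) = {b}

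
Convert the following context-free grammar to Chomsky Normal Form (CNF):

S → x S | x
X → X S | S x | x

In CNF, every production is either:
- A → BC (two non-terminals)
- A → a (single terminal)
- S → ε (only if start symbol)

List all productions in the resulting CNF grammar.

TX → x; S → x; X → x; S → TX S; X → X S; X → S TX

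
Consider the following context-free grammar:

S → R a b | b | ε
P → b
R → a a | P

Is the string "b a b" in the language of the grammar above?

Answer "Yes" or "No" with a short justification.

Yes - a valid derivation exists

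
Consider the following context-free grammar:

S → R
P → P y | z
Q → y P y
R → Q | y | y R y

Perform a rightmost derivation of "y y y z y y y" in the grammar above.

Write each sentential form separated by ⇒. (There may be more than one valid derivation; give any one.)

S ⇒ R ⇒ y R y ⇒ y y R y y ⇒ y y Q y y ⇒ y y y P y y y ⇒ y y y z y y y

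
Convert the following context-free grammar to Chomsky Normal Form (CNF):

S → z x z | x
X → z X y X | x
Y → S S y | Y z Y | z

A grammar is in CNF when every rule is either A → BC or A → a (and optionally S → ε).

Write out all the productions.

TZ → z; TX → x; S → x; TY → y; X → x; Y → z; S → TZ X0; X0 → TX TZ; X → TZ X1; X1 → X X2; X2 → TY X; Y → S X3; X3 → S TY; Y → Y X4; X4 → TZ Y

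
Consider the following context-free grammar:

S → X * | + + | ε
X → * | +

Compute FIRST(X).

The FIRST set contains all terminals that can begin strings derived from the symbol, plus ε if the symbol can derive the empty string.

We compute FIRST(X) using the standard algorithm.
FIRST(S) = {*, +, ε}
FIRST(X) = {*, +}
Therefore, FIRST(X) = {*, +}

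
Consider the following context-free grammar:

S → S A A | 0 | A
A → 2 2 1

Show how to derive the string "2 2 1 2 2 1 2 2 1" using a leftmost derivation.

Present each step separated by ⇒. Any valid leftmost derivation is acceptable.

S ⇒ S A A ⇒ A A A ⇒ 2 2 1 A A ⇒ 2 2 1 2 2 1 A ⇒ 2 2 1 2 2 1 2 2 1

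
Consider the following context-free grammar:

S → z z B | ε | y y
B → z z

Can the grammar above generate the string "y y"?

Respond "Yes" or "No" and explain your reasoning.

Yes - a valid derivation exists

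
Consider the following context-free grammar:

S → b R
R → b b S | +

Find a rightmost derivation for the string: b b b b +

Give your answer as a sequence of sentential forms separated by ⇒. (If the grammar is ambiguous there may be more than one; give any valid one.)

S ⇒ b R ⇒ b b b S ⇒ b b b b R ⇒ b b b b +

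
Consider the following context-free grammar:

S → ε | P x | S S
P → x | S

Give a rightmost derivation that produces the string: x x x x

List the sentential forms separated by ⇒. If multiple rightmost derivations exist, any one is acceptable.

S ⇒ S S ⇒ S P x ⇒ S x x ⇒ P x x x ⇒ x x x x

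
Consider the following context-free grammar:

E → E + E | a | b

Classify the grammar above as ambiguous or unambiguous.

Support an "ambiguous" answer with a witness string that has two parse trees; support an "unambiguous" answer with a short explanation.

Ambiguous - the string 'b + b + b + b + a' has two distinct parse trees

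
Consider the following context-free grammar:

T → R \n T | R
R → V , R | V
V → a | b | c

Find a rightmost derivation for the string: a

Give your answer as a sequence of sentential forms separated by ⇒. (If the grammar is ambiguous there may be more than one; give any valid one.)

T ⇒ R ⇒ V ⇒ a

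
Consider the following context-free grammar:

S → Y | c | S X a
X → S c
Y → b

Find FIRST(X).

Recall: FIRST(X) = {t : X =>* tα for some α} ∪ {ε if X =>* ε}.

We compute FIRST(X) using the standard algorithm.
FIRST(S) = {b, c}
FIRST(X) = {b, c}
FIRST(Y) = {b}
Therefore, FIRST(X) = {b, c}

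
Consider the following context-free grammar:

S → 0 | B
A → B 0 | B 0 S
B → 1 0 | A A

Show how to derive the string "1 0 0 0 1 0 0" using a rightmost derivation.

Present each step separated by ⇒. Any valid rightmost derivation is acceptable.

S ⇒ B ⇒ A A ⇒ A B 0 ⇒ A 1 0 0 ⇒ B 0 S 1 0 0 ⇒ B 0 0 1 0 0 ⇒ 1 0 0 0 1 0 0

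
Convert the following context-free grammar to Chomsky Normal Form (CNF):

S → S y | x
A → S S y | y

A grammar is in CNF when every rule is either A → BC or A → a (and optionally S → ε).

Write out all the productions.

TY → y; S → x; A → y; S → S TY; A → S X0; X0 → S TY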